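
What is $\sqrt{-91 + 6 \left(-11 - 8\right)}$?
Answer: $i \sqrt{205} \approx 14.318 i$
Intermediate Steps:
$\sqrt{-91 + 6 \left(-11 - 8\right)} = \sqrt{-91 + 6 \left(-19\right)} = \sqrt{-91 - 114} = \sqrt{-205} = i \sqrt{205}$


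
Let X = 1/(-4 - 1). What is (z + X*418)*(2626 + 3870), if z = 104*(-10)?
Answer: -36494528/5 ≈ -7.2989e+6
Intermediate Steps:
z = -1040
X = -1/5 (X = 1/(-5) = -1/5 ≈ -0.20000)
(z + X*418)*(2626 + 3870) = (-1040 - 1/5*418)*(2626 + 3870) = (-1040 - 418/5)*6496 = -5618/5*6496 = -36494528/5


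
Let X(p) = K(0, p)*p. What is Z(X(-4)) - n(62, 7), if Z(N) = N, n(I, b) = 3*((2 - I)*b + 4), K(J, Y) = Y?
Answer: 1264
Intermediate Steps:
n(I, b) = 12 + 3*b*(2 - I) (n(I, b) = 3*(b*(2 - I) + 4) = 3*(4 + b*(2 - I)) = 12 + 3*b*(2 - I))
X(p) = p² (X(p) = p*p = p²)
Z(X(-4)) - n(62, 7) = (-4)² - (12 + 6*7 - 3*62*7) = 16 - (12 + 42 - 1302) = 16 - 1*(-1248) = 16 + 1248 = 1264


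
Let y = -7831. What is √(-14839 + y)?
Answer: I*√22670 ≈ 150.57*I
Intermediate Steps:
√(-14839 + y) = √(-14839 - 7831) = √(-22670) = I*√22670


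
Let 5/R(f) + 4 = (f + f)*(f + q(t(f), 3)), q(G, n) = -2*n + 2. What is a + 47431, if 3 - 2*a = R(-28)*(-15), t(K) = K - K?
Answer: 56539565/1192 ≈ 47433.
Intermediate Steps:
t(K) = 0
q(G, n) = 2 - 2*n
R(f) = 5/(-4 + 2*f*(-4 + f)) (R(f) = 5/(-4 + (f + f)*(f + (2 - 2*3))) = 5/(-4 + (2*f)*(f + (2 - 6))) = 5/(-4 + (2*f)*(f - 4)) = 5/(-4 + (2*f)*(-4 + f)) = 5/(-4 + 2*f*(-4 + f)))
a = 1813/1192 (a = 3/2 - 5/(2*(-2 + (-28)**2 - 4*(-28)))*(-15)/2 = 3/2 - 5/(2*(-2 + 784 + 112))*(-15)/2 = 3/2 - (5/2)/894*(-15)/2 = 3/2 - (5/2)*(1/894)*(-15)/2 = 3/2 - 5*(-15)/3576 = 3/2 - 1/2*(-25/596) = 3/2 + 25/1192 = 1813/1192 ≈ 1.5210)
a + 47431 = 1813/1192 + 47431 = 56539565/1192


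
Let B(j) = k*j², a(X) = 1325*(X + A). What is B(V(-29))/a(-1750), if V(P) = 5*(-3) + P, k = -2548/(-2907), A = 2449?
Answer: 4932928/2692390725 ≈ 0.0018322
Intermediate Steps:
a(X) = 3244925 + 1325*X (a(X) = 1325*(X + 2449) = 1325*(2449 + X) = 3244925 + 1325*X)
k = 2548/2907 (k = -2548*(-1/2907) = 2548/2907 ≈ 0.87650)
V(P) = -15 + P
B(j) = 2548*j²/2907
B(V(-29))/a(-1750) = (2548*(-15 - 29)²/2907)/(3244925 + 1325*(-1750)) = ((2548/2907)*(-44)²)/(3244925 - 2318750) = ((2548/2907)*1936)/926175 = (4932928/2907)*(1/926175) = 4932928/2692390725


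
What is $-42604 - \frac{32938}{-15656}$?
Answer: $- \frac{333487643}{7828} \approx -42602.0$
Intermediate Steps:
$-42604 - \frac{32938}{-15656} = -42604 - - \frac{16469}{7828} = -42604 + \frac{16469}{7828} = - \frac{333487643}{7828}$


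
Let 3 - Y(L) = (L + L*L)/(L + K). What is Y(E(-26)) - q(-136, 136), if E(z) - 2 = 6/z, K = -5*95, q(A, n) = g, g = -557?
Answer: 11196847/19994 ≈ 560.01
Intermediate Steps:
q(A, n) = -557
K = -475
E(z) = 2 + 6/z
Y(L) = 3 - (L + L²)/(-475 + L) (Y(L) = 3 - (L + L*L)/(L - 475) = 3 - (L + L²)/(-475 + L))
Y(E(-26)) - q(-136, 136) = (-1425 - (2 + 6/(-26))² + 2*(2 + 6/(-26)))/(-475 + (2 + 6/(-26))) - 1*(-557) = (-1425 - (2 + 6*(-1/26))² + 2*(2 + 6*(-1/26)))/(-475 + (2 + 6*(-1/26))) + 557 = (-1425 - (2 - 3/13)² + 2*(2 - 3/13))/(-475 + (2 - 3/13)) + 557 = (-1425 - (23/13)² + 2*(23/13))/(-475 + 23/13) + 557 = (-1425 - 1*529/169 + 46/13)/(-6152/13) + 557 = -13*(-1425 - 529/169 + 46/13)/6152 + 557 = -13/6152*(-240756/169) + 557 = 60189/19994 + 557 = 11196847/19994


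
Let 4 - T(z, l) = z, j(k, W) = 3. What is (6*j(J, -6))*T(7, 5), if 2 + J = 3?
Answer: -54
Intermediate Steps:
J = 1 (J = -2 + 3 = 1)
T(z, l) = 4 - z
(6*j(J, -6))*T(7, 5) = (6*3)*(4 - 1*7) = 18*(4 - 7) = 18*(-3) = -54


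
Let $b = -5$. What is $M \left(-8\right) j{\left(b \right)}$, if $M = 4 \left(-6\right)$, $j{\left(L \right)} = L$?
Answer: $-960$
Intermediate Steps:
$M = -24$
$M \left(-8\right) j{\left(b \right)} = \left(-24\right) \left(-8\right) \left(-5\right) = 192 \left(-5\right) = -960$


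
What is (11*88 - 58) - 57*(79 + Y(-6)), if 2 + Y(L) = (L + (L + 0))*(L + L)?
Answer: -11687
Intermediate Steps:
Y(L) = -2 + 4*L² (Y(L) = -2 + (L + (L + 0))*(L + L) = -2 + (L + L)*(2*L) = -2 + (2*L)*(2*L) = -2 + 4*L²)
(11*88 - 58) - 57*(79 + Y(-6)) = (11*88 - 58) - 57*(79 + (-2 + 4*(-6)²)) = (968 - 58) - 57*(79 + (-2 + 4*36)) = 910 - 57*(79 + (-2 + 144)) = 910 - 57*(79 + 142) = 910 - 57*221 = 910 - 12597 = -11687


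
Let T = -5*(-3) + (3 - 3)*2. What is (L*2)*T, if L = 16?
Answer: 480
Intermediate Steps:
T = 15 (T = 15 + 0*2 = 15 + 0 = 15)
(L*2)*T = (16*2)*15 = 32*15 = 480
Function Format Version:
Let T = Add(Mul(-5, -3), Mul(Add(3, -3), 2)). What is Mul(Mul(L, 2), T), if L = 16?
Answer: 480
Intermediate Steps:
T = 15 (T = Add(15, Mul(0, 2)) = Add(15, 0) = 15)
Mul(Mul(L, 2), T) = Mul(Mul(16, 2), 15) = Mul(32, 15) = 480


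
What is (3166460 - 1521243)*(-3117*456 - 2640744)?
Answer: -6683029394832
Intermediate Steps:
(3166460 - 1521243)*(-3117*456 - 2640744) = 1645217*(-1421352 - 2640744) = 1645217*(-4062096) = -6683029394832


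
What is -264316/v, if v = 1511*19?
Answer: -264316/28709 ≈ -9.2067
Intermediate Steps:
v = 28709
-264316/v = -264316/28709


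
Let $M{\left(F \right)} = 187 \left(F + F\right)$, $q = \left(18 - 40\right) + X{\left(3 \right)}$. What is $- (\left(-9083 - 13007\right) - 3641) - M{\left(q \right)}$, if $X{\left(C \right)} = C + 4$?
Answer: $31341$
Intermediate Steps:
$X{\left(C \right)} = 4 + C$
$q = -15$ ($q = \left(18 - 40\right) + \left(4 + 3\right) = -22 + 7 = -15$)
$M{\left(F \right)} = 374 F$ ($M{\left(F \right)} = 187 \cdot 2 F = 374 F$)
$- (\left(-9083 - 13007\right) - 3641) - M{\left(q \right)} = - (\left(-9083 - 13007\right) - 3641) - 374 \left(-15\right) = - (-22090 - 3641) - -5610 = \left(-1\right) \left(-25731\right) + 5610 = 25731 + 5610 = 31341$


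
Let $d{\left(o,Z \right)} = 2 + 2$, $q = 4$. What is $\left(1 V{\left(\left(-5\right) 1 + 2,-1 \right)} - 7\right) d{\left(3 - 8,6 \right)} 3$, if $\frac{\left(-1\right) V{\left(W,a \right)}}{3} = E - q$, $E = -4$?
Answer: $204$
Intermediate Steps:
$d{\left(o,Z \right)} = 4$
$V{\left(W,a \right)} = 24$ ($V{\left(W,a \right)} = - 3 \left(-4 - 4\right) = \left(-3\right) \left(-8\right) = 24$)
$\left(1 V{\left(\left(-5\right) 1 + 2,-1 \right)} - 7\right) d{\left(3 - 8,6 \right)} 3 = \left(1 \cdot 24 - 7\right) 4 \cdot 3 = \left(24 - 7\right) 4 \cdot 3 = 17 \cdot 4 \cdot 3 = 68 \cdot 3 = 204$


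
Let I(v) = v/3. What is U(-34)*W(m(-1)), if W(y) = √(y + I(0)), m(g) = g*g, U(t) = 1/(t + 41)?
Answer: ⅐ ≈ 0.14286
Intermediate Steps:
I(v) = v/3 (I(v) = v*(⅓) = v/3)
U(t) = 1/(41 + t)
m(g) = g²
W(y) = √y (W(y) = √(y + (⅓)*0) = √(y + 0) = √y)
U(-34)*W(m(-1)) = √((-1)²)/(41 - 34) = √1/7 = (⅐)*1 = ⅐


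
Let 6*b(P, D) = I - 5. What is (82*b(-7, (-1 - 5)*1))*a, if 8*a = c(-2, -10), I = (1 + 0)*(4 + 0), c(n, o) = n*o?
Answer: -205/6 ≈ -34.167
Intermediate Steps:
I = 4 (I = 1*4 = 4)
a = 5/2 (a = (-2*(-10))/8 = (1/8)*20 = 5/2 ≈ 2.5000)
b(P, D) = -1/6 (b(P, D) = (4 - 5)/6 = (1/6)*(-1) = -1/6)
(82*b(-7, (-1 - 5)*1))*a = (82*(-1/6))*(5/2) = -41/3*5/2 = -205/6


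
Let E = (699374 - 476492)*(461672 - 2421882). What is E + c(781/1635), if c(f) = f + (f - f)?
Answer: -714324183733919/1635 ≈ -4.3690e+11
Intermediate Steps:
c(f) = f (c(f) = f + 0 = f)
E = -436895525220 (E = 222882*(-1960210) = -436895525220)
E + c(781/1635) = -436895525220 + 781/1635 = -714324183733919/1635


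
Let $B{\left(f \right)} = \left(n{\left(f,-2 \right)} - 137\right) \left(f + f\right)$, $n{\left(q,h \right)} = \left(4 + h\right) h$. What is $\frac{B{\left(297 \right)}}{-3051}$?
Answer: $\frac{3102}{113} \approx 27.451$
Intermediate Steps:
$n{\left(q,h \right)} = h \left(4 + h\right)$
$B{\left(f \right)} = - 282 f$ ($B{\left(f \right)} = \left(- 2 \left(4 - 2\right) - 137\right) \left(f + f\right) = \left(\left(-2\right) 2 - 137\right) 2 f = \left(-4 - 137\right) 2 f = - 141 \cdot 2 f = - 282 f$)
$\frac{B{\left(297 \right)}}{-3051} = \frac{\left(-282\right) 297}{-3051} = \left(-83754\right) \left(- \frac{1}{3051}\right) = \frac{3102}{113}$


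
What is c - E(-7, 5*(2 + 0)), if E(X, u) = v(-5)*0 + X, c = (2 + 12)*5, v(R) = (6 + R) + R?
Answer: 77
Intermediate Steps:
v(R) = 6 + 2*R
c = 70 (c = 14*5 = 70)
E(X, u) = X (E(X, u) = (6 + 2*(-5))*0 + X = (6 - 10)*0 + X = -4*0 + X = 0 + X = X)
c - E(-7, 5*(2 + 0)) = 70 - 1*(-7) = 70 + 7 = 77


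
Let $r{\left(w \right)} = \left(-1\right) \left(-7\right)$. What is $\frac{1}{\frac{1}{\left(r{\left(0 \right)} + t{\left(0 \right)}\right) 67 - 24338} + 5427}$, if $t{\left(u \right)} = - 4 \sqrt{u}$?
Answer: $\frac{23869}{129537062} \approx 0.00018426$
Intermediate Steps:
$r{\left(w \right)} = 7$
$\frac{1}{\frac{1}{\left(r{\left(0 \right)} + t{\left(0 \right)}\right) 67 - 24338} + 5427} = \frac{1}{\frac{1}{\left(7 - 4 \sqrt{0}\right) 67 - 24338} + 5427} = \frac{1}{\frac{1}{\left(7 - 0\right) 67 - 24338} + 5427} = \frac{1}{\frac{1}{\left(7 + 0\right) 67 - 24338} + 5427} = \frac{1}{\frac{1}{7 \cdot 67 - 24338} + 5427} = \frac{1}{\frac{1}{469 - 24338} + 5427} = \frac{1}{\frac{1}{-23869} + 5427} = \frac{1}{- \frac{1}{23869} + 5427} = \frac{1}{\frac{129537062}{23869}} = \frac{23869}{129537062}$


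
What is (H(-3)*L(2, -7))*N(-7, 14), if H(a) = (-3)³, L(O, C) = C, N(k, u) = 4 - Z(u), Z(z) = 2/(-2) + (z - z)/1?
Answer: 945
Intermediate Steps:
Z(z) = -1 (Z(z) = 2*(-½) + 0*1 = -1 + 0 = -1)
N(k, u) = 5 (N(k, u) = 4 - 1*(-1) = 4 + 1 = 5)
H(a) = -27
(H(-3)*L(2, -7))*N(-7, 14) = -27*(-7)*5 = 189*5 = 945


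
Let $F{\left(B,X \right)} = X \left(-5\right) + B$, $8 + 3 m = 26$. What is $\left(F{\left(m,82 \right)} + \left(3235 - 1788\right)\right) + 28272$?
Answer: $29315$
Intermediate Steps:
$m = 6$ ($m = - \frac{8}{3} + \frac{1}{3} \cdot 26 = - \frac{8}{3} + \frac{26}{3} = 6$)
$F{\left(B,X \right)} = B - 5 X$ ($F{\left(B,X \right)} = - 5 X + B = B - 5 X$)
$\left(F{\left(m,82 \right)} + \left(3235 - 1788\right)\right) + 28272 = \left(\left(6 - 410\right) + \left(3235 - 1788\right)\right) + 28272 = \left(\left(6 - 410\right) + 1447\right) + 28272 = \left(-404 + 1447\right) + 28272 = 1043 + 28272 = 29315$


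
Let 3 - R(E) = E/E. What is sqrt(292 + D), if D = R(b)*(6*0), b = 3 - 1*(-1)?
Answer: 2*sqrt(73) ≈ 17.088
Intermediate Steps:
b = 4 (b = 3 + 1 = 4)
R(E) = 2 (R(E) = 3 - E/E = 3 - 1*1 = 3 - 1 = 2)
D = 0 (D = 2*(6*0) = 2*0 = 0)
sqrt(292 + D) = sqrt(292 + 0) = sqrt(292) = 2*sqrt(73)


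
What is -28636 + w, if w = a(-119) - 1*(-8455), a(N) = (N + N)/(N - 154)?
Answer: -787025/39 ≈ -20180.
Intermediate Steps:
a(N) = 2*N/(-154 + N) (a(N) = (2*N)/(-154 + N) = 2*N/(-154 + N))
w = 329779/39 (w = 2*(-119)/(-154 - 119) - 1*(-8455) = 2*(-119)/(-273) + 8455 = 2*(-119)*(-1/273) + 8455 = 34/39 + 8455 = 329779/39 ≈ 8455.9)
-28636 + w = -28636 + 329779/39 = -787025/39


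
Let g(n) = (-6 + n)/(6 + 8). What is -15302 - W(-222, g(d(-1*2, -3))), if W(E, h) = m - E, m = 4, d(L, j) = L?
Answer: -15528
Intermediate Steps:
g(n) = -3/7 + n/14 (g(n) = (-6 + n)/14 = (-6 + n)*(1/14) = -3/7 + n/14)
W(E, h) = 4 - E
-15302 - W(-222, g(d(-1*2, -3))) = -15302 - (4 - 1*(-222)) = -15302 - (4 + 222) = -15302 - 1*226 = -15302 - 226 = -15528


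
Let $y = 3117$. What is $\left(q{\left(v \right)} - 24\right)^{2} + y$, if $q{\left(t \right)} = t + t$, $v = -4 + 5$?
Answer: $3601$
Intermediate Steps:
$v = 1$
$q{\left(t \right)} = 2 t$
$\left(q{\left(v \right)} - 24\right)^{2} + y = \left(2 \cdot 1 - 24\right)^{2} + 3117 = \left(2 - 24\right)^{2} + 3117 = \left(-22\right)^{2} + 3117 = 484 + 3117 = 3601$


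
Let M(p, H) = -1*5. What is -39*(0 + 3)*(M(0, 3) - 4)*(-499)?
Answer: -525447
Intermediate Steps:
M(p, H) = -5
-39*(0 + 3)*(M(0, 3) - 4)*(-499) = -39*(0 + 3)*(-5 - 4)*(-499) = -117*(-9)*(-499) = -39*(-27)*(-499) = 1053*(-499) = -525447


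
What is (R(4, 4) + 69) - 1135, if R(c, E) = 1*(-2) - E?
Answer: -1072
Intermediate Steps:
R(c, E) = -2 - E
(R(4, 4) + 69) - 1135 = ((-2 - 1*4) + 69) - 1135 = ((-2 - 4) + 69) - 1135 = (-6 + 69) - 1135 = 63 - 1135 = -1072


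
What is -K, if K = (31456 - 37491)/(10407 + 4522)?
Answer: 6035/14929 ≈ 0.40425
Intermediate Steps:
K = -6035/14929 ≈ -0.40425
-K = -1*(-6035/14929) = 6035/14929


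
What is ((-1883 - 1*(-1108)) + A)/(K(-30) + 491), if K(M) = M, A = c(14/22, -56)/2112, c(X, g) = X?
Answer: -18004793/10709952 ≈ -1.6811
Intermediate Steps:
A = 7/23232 (A = (14/22)/2112 = (14*(1/22))*(1/2112) = (7/11)*(1/2112) = 7/23232 ≈ 0.00030131)
((-1883 - 1*(-1108)) + A)/(K(-30) + 491) = ((-1883 - 1*(-1108)) + 7/23232)/(-30 + 491) = ((-1883 + 1108) + 7/23232)/461 = (-775 + 7/23232)*(1/461) = -18004793/23232*1/461 = -18004793/10709952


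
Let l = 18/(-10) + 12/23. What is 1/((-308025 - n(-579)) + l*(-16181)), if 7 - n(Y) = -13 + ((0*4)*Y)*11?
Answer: -115/33046568 ≈ -3.4799e-6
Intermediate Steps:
l = -147/115 (l = 18*(-1/10) + 12*(1/23) = -9/5 + 12/23 = -147/115 ≈ -1.2783)
n(Y) = 20 (n(Y) = 7 - (-13 + ((0*4)*Y)*11) = 7 - (-13 + (0*Y)*11) = 7 - (-13 + 0*11) = 7 - (-13 + 0) = 7 - 1*(-13) = 7 + 13 = 20)
1/((-308025 - n(-579)) + l*(-16181)) = 1/((-308025 - 1*20) - 147/115*(-16181)) = 1/((-308025 - 20) + 2378607/115) = 1/(-308045 + 2378607/115) = 1/(-33046568/115) = -115/33046568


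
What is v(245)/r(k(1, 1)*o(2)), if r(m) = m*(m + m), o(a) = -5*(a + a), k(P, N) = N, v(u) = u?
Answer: 49/160 ≈ 0.30625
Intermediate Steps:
o(a) = -10*a
r(m) = 2*m**2 (r(m) = m*(2*m) = 2*m**2)
v(245)/r(k(1, 1)*o(2)) = 245/((2*(1*(-10*2))**2)) = 245/((2*(1*(-20))**2)) = 245/((2*(-20)**2)) = 245/((2*400)) = 245/800 = 245*(1/800) = 49/160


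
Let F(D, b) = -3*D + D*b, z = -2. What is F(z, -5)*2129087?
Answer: 34065392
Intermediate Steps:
F(z, -5)*2129087 = -2*(-3 - 5)*2129087 = -2*(-8)*2129087 = 16*2129087 = 34065392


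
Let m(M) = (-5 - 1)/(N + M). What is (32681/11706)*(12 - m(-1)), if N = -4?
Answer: 294129/9755 ≈ 30.152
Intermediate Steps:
m(M) = -6/(-4 + M) (m(M) = (-5 - 1)/(-4 + M) = -6/(-4 + M))
(32681/11706)*(12 - m(-1)) = (32681/11706)*(12 - (-6)/(-4 - 1)) = (32681*(1/11706))*(12 - (-6)/(-5)) = 32681*(12 - (-6)*(-1)/5)/11706 = 32681*(12 - 1*6/5)/11706 = 32681*(12 - 6/5)/11706 = (32681/11706)*(54/5) = 294129/9755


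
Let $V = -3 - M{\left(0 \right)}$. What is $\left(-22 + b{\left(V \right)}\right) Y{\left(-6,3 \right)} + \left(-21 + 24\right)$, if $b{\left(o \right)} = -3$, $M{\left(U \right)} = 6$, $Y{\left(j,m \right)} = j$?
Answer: $153$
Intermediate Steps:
$V = -9$ ($V = -3 - 6 = -9$)
$\left(-22 + b{\left(V \right)}\right) Y{\left(-6,3 \right)} + \left(-21 + 24\right) = \left(-22 - 3\right) \left(-6\right) + \left(-21 + 24\right) = \left(-25\right) \left(-6\right) + 3 = 150 + 3 = 153$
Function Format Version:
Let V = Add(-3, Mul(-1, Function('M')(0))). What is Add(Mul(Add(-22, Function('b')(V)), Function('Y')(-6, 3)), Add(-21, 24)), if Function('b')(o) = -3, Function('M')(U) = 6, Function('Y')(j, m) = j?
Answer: 153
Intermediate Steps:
V = -9 (V = Add(-3, Mul(-1, 6)) = Add(-3, -6) = -9)
Add(Mul(Add(-22, Function('b')(V)), Function('Y')(-6, 3)), Add(-21, 24)) = Add(Mul(Add(-22, -3), -6), Add(-21, 24)) = Add(Mul(-25, -6), 3) = Add(150, 3) = 153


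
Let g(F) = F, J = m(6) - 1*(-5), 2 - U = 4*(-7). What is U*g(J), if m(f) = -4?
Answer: 30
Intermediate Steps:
U = 30 (U = 2 - 4*(-7) = 2 - 1*(-28) = 2 + 28 = 30)
J = 1 (J = -4 - 1*(-5) = -4 + 5 = 1)
U*g(J) = 30*1 = 30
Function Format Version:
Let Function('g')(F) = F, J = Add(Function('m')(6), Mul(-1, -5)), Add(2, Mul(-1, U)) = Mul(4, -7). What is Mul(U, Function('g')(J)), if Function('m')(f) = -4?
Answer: 30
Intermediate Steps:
U = 30 (U = Add(2, Mul(-1, Mul(4, -7))) = Add(2, Mul(-1, -28)) = Add(2, 28) = 30)
J = 1 (J = Add(-4, Mul(-1, -5)) = Add(-4, 5) = 1)
Mul(U, Function('g')(J)) = Mul(30, 1) = 30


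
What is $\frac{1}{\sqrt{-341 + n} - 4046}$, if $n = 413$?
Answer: $- \frac{2023}{8185022} - \frac{3 \sqrt{2}}{8185022} \approx -0.00024768$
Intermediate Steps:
$\frac{1}{\sqrt{-341 + n} - 4046} = \frac{1}{\sqrt{-341 + 413} - 4046} = \frac{1}{\sqrt{72} - 4046} = \frac{1}{6 \sqrt{2} - 4046} = \frac{1}{-4046 + 6 \sqrt{2}}$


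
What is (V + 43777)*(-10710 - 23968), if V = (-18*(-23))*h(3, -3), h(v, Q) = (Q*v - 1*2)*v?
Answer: -1044327970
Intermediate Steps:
h(v, Q) = v*(-2 + Q*v) (h(v, Q) = (Q*v - 2)*v = (-2 + Q*v)*v = v*(-2 + Q*v))
V = -13662 (V = (-18*(-23))*(3*(-2 - 3*3)) = 414*(3*(-2 - 9)) = 414*(3*(-11)) = 414*(-33) = -13662)
(V + 43777)*(-10710 - 23968) = (-13662 + 43777)*(-10710 - 23968) = 30115*(-34678) = -1044327970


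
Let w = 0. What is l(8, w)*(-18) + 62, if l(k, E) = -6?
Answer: 170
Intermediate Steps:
l(8, w)*(-18) + 62 = -6*(-18) + 62 = 108 + 62 = 170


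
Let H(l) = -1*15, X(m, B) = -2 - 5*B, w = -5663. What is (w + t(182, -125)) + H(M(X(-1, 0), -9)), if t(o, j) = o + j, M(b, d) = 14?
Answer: -5621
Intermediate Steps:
t(o, j) = j + o
H(l) = -15
(w + t(182, -125)) + H(M(X(-1, 0), -9)) = (-5663 + (-125 + 182)) - 15 = (-5663 + 57) - 15 = -5606 - 15 = -5621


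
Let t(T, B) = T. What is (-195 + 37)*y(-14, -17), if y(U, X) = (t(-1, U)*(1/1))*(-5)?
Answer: -790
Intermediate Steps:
y(U, X) = 5 (y(U, X) = -1/1*(-5) = -1*(-5) = 5)
(-195 + 37)*y(-14, -17) = (-195 + 37)*5 = -158*5 = -790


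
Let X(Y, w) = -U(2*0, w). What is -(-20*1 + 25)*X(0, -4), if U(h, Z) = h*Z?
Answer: 0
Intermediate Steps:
U(h, Z) = Z*h
X(Y, w) = 0 (X(Y, w) = -w*2*0 = -w*0 = -1*0 = 0)
-(-20*1 + 25)*X(0, -4) = -(-20*1 + 25)*0 = -(-20 + 25)*0 = -5*0 = -1*0 = 0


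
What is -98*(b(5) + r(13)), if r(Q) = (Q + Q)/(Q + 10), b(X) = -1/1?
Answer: -294/23 ≈ -12.783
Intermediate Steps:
b(X) = -1 (b(X) = -1*1 = -1)
r(Q) = 2*Q/(10 + Q) (r(Q) = (2*Q)/(10 + Q) = 2*Q/(10 + Q))
-98*(b(5) + r(13)) = -98*(-1 + 2*13/(10 + 13)) = -98*(-1 + 2*13/23) = -98*(-1 + 2*13*(1/23)) = -98*(-1 + 26/23) = -98*3/23 = -294/23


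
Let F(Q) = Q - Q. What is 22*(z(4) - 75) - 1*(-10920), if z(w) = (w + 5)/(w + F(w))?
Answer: 18639/2 ≈ 9319.5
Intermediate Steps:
F(Q) = 0
z(w) = (5 + w)/w (z(w) = (w + 5)/(w + 0) = (5 + w)/w)
22*(z(4) - 75) - 1*(-10920) = 22*((5 + 4)/4 - 75) - 1*(-10920) = 22*((1/4)*9 - 75) + 10920 = 22*(9/4 - 75) + 10920 = 22*(-291/4) + 10920 = -3201/2 + 10920 = 18639/2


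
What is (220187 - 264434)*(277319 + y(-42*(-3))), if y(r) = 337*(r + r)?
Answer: -16028166021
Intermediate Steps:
y(r) = 674*r (y(r) = 337*(2*r) = 674*r)
(220187 - 264434)*(277319 + y(-42*(-3))) = (220187 - 264434)*(277319 + 674*(-42*(-3))) = -44247*(277319 + 674*126) = -44247*(277319 + 84924) = -44247*362243 = -16028166021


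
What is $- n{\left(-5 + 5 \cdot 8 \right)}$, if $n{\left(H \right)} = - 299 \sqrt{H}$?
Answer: $299 \sqrt{35} \approx 1768.9$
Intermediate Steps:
$- n{\left(-5 + 5 \cdot 8 \right)} = - \left(-299\right) \sqrt{-5 + 5 \cdot 8} = - \left(-299\right) \sqrt{-5 + 40} = - \left(-299\right) \sqrt{35} = 299 \sqrt{35}$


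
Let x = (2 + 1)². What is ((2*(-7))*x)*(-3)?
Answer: 378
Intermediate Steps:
x = 9 (x = 3² = 9)
((2*(-7))*x)*(-3) = ((2*(-7))*9)*(-3) = -14*9*(-3) = -126*(-3) = 378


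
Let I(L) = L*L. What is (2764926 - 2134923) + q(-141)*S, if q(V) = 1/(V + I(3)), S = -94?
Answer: 41580245/66 ≈ 6.3000e+5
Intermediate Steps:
I(L) = L²
q(V) = 1/(9 + V) (q(V) = 1/(V + 3²) = 1/(V + 9) = 1/(9 + V))
(2764926 - 2134923) + q(-141)*S = (2764926 - 2134923) - 94/(9 - 141) = 630003 - 94/(-132) = 630003 - 1/132*(-94) = 630003 + 47/66 = 41580245/66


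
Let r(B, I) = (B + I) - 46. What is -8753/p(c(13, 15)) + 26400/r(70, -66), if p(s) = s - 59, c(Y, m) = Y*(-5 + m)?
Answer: -373671/497 ≈ -751.85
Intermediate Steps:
r(B, I) = -46 + B + I
p(s) = -59 + s
-8753/p(c(13, 15)) + 26400/r(70, -66) = -8753/(-59 + 13*(-5 + 15)) + 26400/(-46 + 70 - 66) = -8753/(-59 + 13*10) + 26400/(-42) = -8753/(-59 + 130) + 26400*(-1/42) = -8753/71 - 4400/7 = -373671/497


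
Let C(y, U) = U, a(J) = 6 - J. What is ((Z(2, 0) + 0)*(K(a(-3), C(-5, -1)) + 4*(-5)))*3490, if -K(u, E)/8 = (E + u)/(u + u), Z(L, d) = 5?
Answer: -3699400/9 ≈ -4.1104e+5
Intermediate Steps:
K(u, E) = -4*(E + u)/u (K(u, E) = -8*(E + u)/(u + u) = -8*(E + u)/(2*u) = -8*(E + u)*1/(2*u) = -4*(E + u)/u)
((Z(2, 0) + 0)*(K(a(-3), C(-5, -1)) + 4*(-5)))*3490 = ((5 + 0)*((-4 - 4*(-1)/(6 - 1*(-3))) + 4*(-5)))*3490 = (5*((-4 - 4*(-1)/(6 + 3)) - 20))*3490 = (5*((-4 - 4*(-1)/9) - 20))*3490 = (5*((-4 - 4*(-1)*⅑) - 20))*3490 = (5*((-4 + 4/9) - 20))*3490 = (5*(-32/9 - 20))*3490 = (5*(-212/9))*3490 = -1060/9*3490 = -3699400/9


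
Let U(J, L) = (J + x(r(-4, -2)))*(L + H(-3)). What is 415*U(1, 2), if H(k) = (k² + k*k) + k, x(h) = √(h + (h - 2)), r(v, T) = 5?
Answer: 7055 + 14110*√2 ≈ 27010.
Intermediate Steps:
x(h) = √(-2 + 2*h) (x(h) = √(h + (-2 + h)) = √(-2 + 2*h))
H(k) = k + 2*k² (H(k) = (k² + k²) + k = 2*k² + k = k + 2*k²)
U(J, L) = (15 + L)*(J + 2*√2) (U(J, L) = (J + √(-2 + 2*5))*(L - 3*(1 + 2*(-3))) = (J + √(-2 + 10))*(L - 3*(1 - 6)) = (J + √8)*(L - 3*(-5)) = (J + 2*√2)*(L + 15) = (J + 2*√2)*(15 + L) = (15 + L)*(J + 2*√2))
415*U(1, 2) = 415*(15*1 + 30*√2 + 1*2 + 2*2*√2) = 415*(15 + 30*√2 + 2 + 4*√2) = 415*(17 + 34*√2) = 7055 + 14110*√2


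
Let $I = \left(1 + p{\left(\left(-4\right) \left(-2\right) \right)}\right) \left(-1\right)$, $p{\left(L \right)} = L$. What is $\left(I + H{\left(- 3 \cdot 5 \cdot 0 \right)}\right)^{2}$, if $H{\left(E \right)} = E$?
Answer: $81$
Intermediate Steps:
$I = -9$ ($I = \left(1 - -8\right) \left(-1\right) = \left(1 + 8\right) \left(-1\right) = 9 \left(-1\right) = -9$)
$\left(I + H{\left(- 3 \cdot 5 \cdot 0 \right)}\right)^{2} = \left(-9 - 3 \cdot 5 \cdot 0\right)^{2} = \left(-9 - 0\right)^{2} = \left(-9 + 0\right)^{2} = \left(-9\right)^{2} = 81$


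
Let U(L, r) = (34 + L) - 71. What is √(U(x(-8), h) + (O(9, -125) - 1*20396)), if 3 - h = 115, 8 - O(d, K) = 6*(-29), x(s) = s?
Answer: 3*I*√2251 ≈ 142.33*I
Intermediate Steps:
O(d, K) = 182 (O(d, K) = 8 - 6*(-29) = 8 - 1*(-174) = 8 + 174 = 182)
h = -112 (h = 3 - 1*115 = 3 - 115 = -112)
U(L, r) = -37 + L
√(U(x(-8), h) + (O(9, -125) - 1*20396)) = √((-37 - 8) + (182 - 1*20396)) = √(-45 + (182 - 20396)) = √(-45 - 20214) = √(-20259) = 3*I*√2251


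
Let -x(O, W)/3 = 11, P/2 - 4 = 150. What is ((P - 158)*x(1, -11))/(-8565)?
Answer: 330/571 ≈ 0.57793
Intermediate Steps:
P = 308 (P = 8 + 2*150 = 8 + 300 = 308)
x(O, W) = -33 (x(O, W) = -3*11 = -33)
((P - 158)*x(1, -11))/(-8565) = ((308 - 158)*(-33))/(-8565) = (150*(-33))*(-1/8565) = -4950*(-1/8565) = 330/571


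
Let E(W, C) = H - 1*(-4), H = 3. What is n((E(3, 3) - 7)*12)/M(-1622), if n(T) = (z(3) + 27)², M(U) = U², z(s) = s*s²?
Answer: 729/657721 ≈ 0.0011084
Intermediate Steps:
z(s) = s³
E(W, C) = 7 (E(W, C) = 3 - 1*(-4) = 3 + 4 = 7)
n(T) = 2916 (n(T) = (3³ + 27)² = (27 + 27)² = 54² = 2916)
n((E(3, 3) - 7)*12)/M(-1622) = 2916/((-1622)²) = 2916/2630884 = 2916*(1/2630884) = 729/657721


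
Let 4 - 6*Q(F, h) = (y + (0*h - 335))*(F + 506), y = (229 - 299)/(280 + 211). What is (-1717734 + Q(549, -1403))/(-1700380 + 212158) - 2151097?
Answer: -1047894890918921/487144668 ≈ -2.1511e+6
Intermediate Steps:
y = -70/491 ≈ -0.14257
Q(F, h) = 13877799/491 + 164555*F/2946 (Q(F, h) = 2/3 - (-70/491 + (0*h - 335))*(F + 506)/6 = 2/3 - (-70/491 + (0 - 335))*(506 + F)/6 = 2/3 - (-70/491 - 335)*(506 + F)/6 = 2/3 - (-164555)*(506 + F)/2946 = 2/3 - (-83264830/491 - 164555*F/491)/6 = 2/3 + (41632415/1473 + 164555*F/2946) = 13877799/491 + 164555*F/2946)
(-1717734 + Q(549, -1403))/(-1700380 + 212158) - 2151097 = (-1717734 + (13877799/491 + (164555/2946)*549))/(-1700380 + 212158) - 2151097 = (-1717734 + (13877799/491 + 30113565/982))/(-1488222) - 2151097 = (-1717734 + 57869163/982)*(-1/1488222) - 2151097 = -1628945625/982*(-1/1488222) - 2151097 = 542981875/487144668 - 2151097 = -1047894890918921/487144668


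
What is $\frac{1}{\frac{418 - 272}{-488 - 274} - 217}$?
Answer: $- \frac{381}{82750} \approx -0.0046042$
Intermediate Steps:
$\frac{1}{\frac{418 - 272}{-488 - 274} - 217} = \frac{1}{\frac{146}{-762} - 217} = \frac{1}{146 \left(- \frac{1}{762}\right) - 217} = \frac{1}{- \frac{73}{381} - 217} = \frac{1}{- \frac{82750}{381}} = - \frac{381}{82750}$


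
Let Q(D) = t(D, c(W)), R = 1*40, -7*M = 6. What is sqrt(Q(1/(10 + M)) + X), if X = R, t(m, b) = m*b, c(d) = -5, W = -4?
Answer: 5*sqrt(101)/8 ≈ 6.2812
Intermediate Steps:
M = -6/7 (M = -1/7*6 = -6/7 ≈ -0.85714)
R = 40
t(m, b) = b*m
X = 40
Q(D) = -5*D
sqrt(Q(1/(10 + M)) + X) = sqrt(-5/(10 - 6/7) + 40) = sqrt(-5/64/7 + 40) = sqrt(-5*7/64 + 40) = sqrt(-35/64 + 40) = sqrt(2525/64) = 5*sqrt(101)/8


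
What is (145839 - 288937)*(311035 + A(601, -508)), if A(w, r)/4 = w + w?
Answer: -45196501614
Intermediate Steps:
A(w, r) = 8*w (A(w, r) = 4*(w + w) = 4*(2*w) = 8*w)
(145839 - 288937)*(311035 + A(601, -508)) = (145839 - 288937)*(311035 + 8*601) = -143098*(311035 + 4808) = -143098*315843 = -45196501614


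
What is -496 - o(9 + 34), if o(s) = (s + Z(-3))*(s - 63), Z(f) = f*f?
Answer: 544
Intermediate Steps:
Z(f) = f²
o(s) = (-63 + s)*(9 + s) (o(s) = (s + (-3)²)*(s - 63) = (s + 9)*(-63 + s) = (9 + s)*(-63 + s) = (-63 + s)*(9 + s))
-496 - o(9 + 34) = -496 - (-567 + (9 + 34)² - 54*(9 + 34)) = -496 - (-567 + 43² - 54*43) = -496 - (-567 + 1849 - 2322) = -496 - 1*(-1040) = -496 + 1040 = 544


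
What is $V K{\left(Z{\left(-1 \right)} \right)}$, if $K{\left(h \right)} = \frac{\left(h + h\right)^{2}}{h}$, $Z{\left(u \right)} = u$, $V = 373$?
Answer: $-1492$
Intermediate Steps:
$K{\left(h \right)} = 4 h$ ($K{\left(h \right)} = \frac{\left(2 h\right)^{2}}{h} = \frac{4 h^{2}}{h} = 4 h$)
$V K{\left(Z{\left(-1 \right)} \right)} = 373 \cdot 4 \left(-1\right) = 373 \left(-4\right) = -1492$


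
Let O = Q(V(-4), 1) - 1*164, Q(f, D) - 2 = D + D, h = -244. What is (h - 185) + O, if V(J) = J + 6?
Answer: -589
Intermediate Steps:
V(J) = 6 + J
Q(f, D) = 2 + 2*D (Q(f, D) = 2 + (D + D) = 2 + 2*D)
O = -160 (O = (2 + 2*1) - 1*164 = (2 + 2) - 164 = 4 - 164 = -160)
(h - 185) + O = (-244 - 185) - 160 = -429 - 160 = -589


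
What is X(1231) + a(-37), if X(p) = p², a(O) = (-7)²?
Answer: 1515410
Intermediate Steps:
a(O) = 49
X(1231) + a(-37) = 1231² + 49 = 1515361 + 49 = 1515410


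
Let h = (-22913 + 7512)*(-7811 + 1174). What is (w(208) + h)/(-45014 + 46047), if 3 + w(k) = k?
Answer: 102216642/1033 ≈ 98951.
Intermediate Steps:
h = 102216437 (h = -15401*(-6637) = 102216437)
w(k) = -3 + k
(w(208) + h)/(-45014 + 46047) = ((-3 + 208) + 102216437)/(-45014 + 46047) = (205 + 102216437)/1033 = 102216642*(1/1033) = 102216642/1033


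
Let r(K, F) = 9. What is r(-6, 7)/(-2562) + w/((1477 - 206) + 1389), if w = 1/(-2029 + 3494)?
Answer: -834989/237710900 ≈ -0.0035126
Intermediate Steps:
w = 1/1465 ≈ 0.00068259
r(-6, 7)/(-2562) + w/((1477 - 206) + 1389) = 9/(-2562) + 1/(1465*((1477 - 206) + 1389)) = 9*(-1/2562) + 1/(1465*(1271 + 1389)) = -3/854 + (1/1465)/2660 = -3/854 + (1/1465)*(1/2660) = -3/854 + 1/3896900 = -834989/237710900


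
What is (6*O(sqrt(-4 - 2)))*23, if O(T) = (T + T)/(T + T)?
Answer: 138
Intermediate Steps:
O(T) = 1 (O(T) = (2*T)/((2*T)) = (2*T)*(1/(2*T)) = 1)
(6*O(sqrt(-4 - 2)))*23 = (6*1)*23 = 6*23 = 138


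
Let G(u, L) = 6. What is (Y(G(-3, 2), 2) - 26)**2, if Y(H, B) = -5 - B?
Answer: 1089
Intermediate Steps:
(Y(G(-3, 2), 2) - 26)**2 = ((-5 - 1*2) - 26)**2 = ((-5 - 2) - 26)**2 = (-7 - 26)**2 = (-33)**2 = 1089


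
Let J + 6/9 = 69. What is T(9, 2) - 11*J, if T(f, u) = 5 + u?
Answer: -2234/3 ≈ -744.67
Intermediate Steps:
J = 205/3 (J = -⅔ + 69 = 205/3 ≈ 68.333)
T(9, 2) - 11*J = (5 + 2) - 11*205/3 = 7 - 2255/3 = -2234/3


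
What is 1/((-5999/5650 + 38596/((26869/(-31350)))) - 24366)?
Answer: -151809850/10535572982231 ≈ -1.4409e-5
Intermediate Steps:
1/((-5999/5650 + 38596/((26869/(-31350)))) - 24366) = 1/((-5999*1/5650 + 38596/((26869*(-1/31350)))) - 24366) = 1/((-5999/5650 + 38596/(-26869/31350)) - 24366) = 1/((-5999/5650 + 38596*(-31350/26869)) - 24366) = 1/((-5999/5650 - 1209984600/26869) - 24366) = 1/(-6836574177131/151809850 - 24366) = 1/(-10535572982231/151809850) = -151809850/10535572982231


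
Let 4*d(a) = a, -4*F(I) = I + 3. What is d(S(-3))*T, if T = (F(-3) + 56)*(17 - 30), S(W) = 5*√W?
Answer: -910*I*√3 ≈ -1576.2*I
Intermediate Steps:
F(I) = -¾ - I/4 (F(I) = -(I + 3)/4 = -(3 + I)/4 = -¾ - I/4)
d(a) = a/4
T = -728 (T = ((-¾ - ¼*(-3)) + 56)*(17 - 30) = ((-¾ + ¾) + 56)*(-13) = (0 + 56)*(-13) = 56*(-13) = -728)
d(S(-3))*T = ((5*√(-3))/4)*(-728) = ((5*(I*√3))/4)*(-728) = ((5*I*√3)/4)*(-728) = (5*I*√3/4)*(-728) = -910*I*√3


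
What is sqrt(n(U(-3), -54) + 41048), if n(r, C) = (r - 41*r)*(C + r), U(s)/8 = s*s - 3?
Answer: 2*sqrt(13142) ≈ 229.28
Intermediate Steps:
U(s) = -24 + 8*s**2 (U(s) = 8*(s*s - 3) = 8*(s**2 - 3) = 8*(-3 + s**2) = -24 + 8*s**2)
n(r, C) = -40*r*(C + r) (n(r, C) = (-40*r)*(C + r) = -40*r*(C + r))
sqrt(n(U(-3), -54) + 41048) = sqrt(-40*(-24 + 8*(-3)**2)*(-54 + (-24 + 8*(-3)**2)) + 41048) = sqrt(-40*(-24 + 8*9)*(-54 + (-24 + 8*9)) + 41048) = sqrt(-40*(-24 + 72)*(-54 + (-24 + 72)) + 41048) = sqrt(-40*48*(-54 + 48) + 41048) = sqrt(-40*48*(-6) + 41048) = sqrt(11520 + 41048) = sqrt(52568) = 2*sqrt(13142)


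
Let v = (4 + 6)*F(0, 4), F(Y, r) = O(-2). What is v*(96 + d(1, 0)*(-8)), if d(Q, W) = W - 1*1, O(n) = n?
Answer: -2080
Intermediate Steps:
d(Q, W) = -1 + W (d(Q, W) = W - 1 = -1 + W)
F(Y, r) = -2
v = -20 (v = (4 + 6)*(-2) = 10*(-2) = -20)
v*(96 + d(1, 0)*(-8)) = -20*(96 + (-1 + 0)*(-8)) = -20*(96 - 1*(-8)) = -20*(96 + 8) = -20*104 = -2080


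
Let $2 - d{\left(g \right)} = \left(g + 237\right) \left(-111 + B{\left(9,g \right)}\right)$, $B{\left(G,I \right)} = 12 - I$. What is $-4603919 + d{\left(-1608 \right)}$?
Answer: $-2535078$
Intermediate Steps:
$d{\left(g \right)} = 2 - \left(-99 - g\right) \left(237 + g\right)$ ($d{\left(g \right)} = 2 - \left(g + 237\right) \left(-111 - \left(-12 + g\right)\right) = 2 - \left(237 + g\right) \left(-99 - g\right) = 2 - \left(-99 - g\right) \left(237 + g\right)$)
$-4603919 + d{\left(-1608 \right)} = -4603919 + \left(23465 + \left(-1608\right)^{2} + 336 \left(-1608\right)\right) = -4603919 + \left(23465 + 2585664 - 540288\right) = -4603919 + 2068841 = -2535078$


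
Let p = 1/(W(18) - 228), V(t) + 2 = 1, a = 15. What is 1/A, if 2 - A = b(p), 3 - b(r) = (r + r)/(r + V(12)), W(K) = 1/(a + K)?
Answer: -3778/3745 ≈ -1.0088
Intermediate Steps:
V(t) = -1 (V(t) = -2 + 1 = -1)
W(K) = 1/(15 + K)
p = -33/7523 (p = 1/(1/(15 + 18) - 228) = 1/(1/33 - 228) = 1/(-7523/33) = -33/7523 ≈ -0.0043865)
b(r) = 3 - 2*r/(-1 + r) (b(r) = 3 - (r + r)/(r - 1) = 3 - 2*r/(-1 + r))
A = -3745/3778 (A = 2 - (-3 - 33/7523)/(-1 - 33/7523) = 2 - (-22602)/((-7556/7523)*7523) = 2 - (-7523)*(-22602)/(7556*7523) = 2 - 1*11301/3778 = 2 - 11301/3778 = -3745/3778 ≈ -0.99127)
1/A = 1/(-3745/3778) = -3778/3745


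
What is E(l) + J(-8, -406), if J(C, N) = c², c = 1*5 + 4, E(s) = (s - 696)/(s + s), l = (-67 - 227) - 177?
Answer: 25823/314 ≈ 82.239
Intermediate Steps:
l = -471 (l = -294 - 177 = -471)
E(s) = (-696 + s)/(2*s) (E(s) = (-696 + s)/((2*s)) = (-696 + s)*(1/(2*s)) = (-696 + s)/(2*s))
c = 9 (c = 5 + 4 = 9)
J(C, N) = 81 (J(C, N) = 9² = 81)
E(l) + J(-8, -406) = (½)*(-696 - 471)/(-471) + 81 = (½)*(-1/471)*(-1167) + 81 = 389/314 + 81 = 25823/314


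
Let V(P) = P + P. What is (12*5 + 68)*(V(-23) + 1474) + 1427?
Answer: 184211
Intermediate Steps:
V(P) = 2*P
(12*5 + 68)*(V(-23) + 1474) + 1427 = (12*5 + 68)*(2*(-23) + 1474) + 1427 = (60 + 68)*(-46 + 1474) + 1427 = 128*1428 + 1427 = 182784 + 1427 = 184211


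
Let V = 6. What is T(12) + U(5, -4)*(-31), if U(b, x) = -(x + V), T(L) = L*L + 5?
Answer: 211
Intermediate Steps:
T(L) = 5 + L² (T(L) = L² + 5 = 5 + L²)
U(b, x) = -6 - x (U(b, x) = -(x + 6) = -(6 + x) = -6 - x)
T(12) + U(5, -4)*(-31) = (5 + 12²) + (-6 - 1*(-4))*(-31) = (5 + 144) + (-6 + 4)*(-31) = 149 - 2*(-31) = 149 + 62 = 211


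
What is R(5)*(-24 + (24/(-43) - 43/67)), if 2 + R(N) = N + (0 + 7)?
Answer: -726010/2881 ≈ -252.00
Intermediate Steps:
R(N) = 5 + N (R(N) = -2 + (N + (0 + 7)) = -2 + (N + 7) = -2 + (7 + N) = 5 + N)
R(5)*(-24 + (24/(-43) - 43/67)) = (5 + 5)*(-24 + (24/(-43) - 43/67)) = 10*(-24 + (24*(-1/43) - 43*1/67)) = 10*(-24 + (-24/43 - 43/67)) = 10*(-24 - 3457/2881) = 10*(-72601/2881) = -726010/2881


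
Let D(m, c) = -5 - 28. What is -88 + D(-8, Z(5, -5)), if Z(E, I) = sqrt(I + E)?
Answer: -121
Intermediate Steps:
Z(E, I) = sqrt(E + I)
D(m, c) = -33
-88 + D(-8, Z(5, -5)) = -88 - 33 = -121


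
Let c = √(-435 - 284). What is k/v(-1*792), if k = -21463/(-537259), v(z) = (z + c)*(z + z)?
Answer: 21463/674779037194 + 21463*I*√719/534424997457648 ≈ 3.1807e-8 + 1.0769e-9*I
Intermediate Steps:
c = I*√719 (c = √(-719) = I*√719 ≈ 26.814*I)
v(z) = 2*z*(z + I*√719) (v(z) = (z + I*√719)*(z + z) = (z + I*√719)*(2*z) = 2*z*(z + I*√719))
k = 21463/537259 (k = -21463*(-1/537259) = 21463/537259 ≈ 0.039949)
k/v(-1*792) = 21463/(537259*((2*(-1*792)*(-1*792 + I*√719)))) = 21463/(537259*((2*(-792)*(-792 + I*√719)))) = 21463/(537259*(1254528 - 1584*I*√719))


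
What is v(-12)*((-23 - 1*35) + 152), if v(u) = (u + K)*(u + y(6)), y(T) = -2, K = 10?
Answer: 2632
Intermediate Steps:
v(u) = (-2 + u)*(10 + u) (v(u) = (u + 10)*(u - 2) = (10 + u)*(-2 + u) = (-2 + u)*(10 + u))
v(-12)*((-23 - 1*35) + 152) = (-20 + (-12)**2 + 8*(-12))*((-23 - 1*35) + 152) = (-20 + 144 - 96)*((-23 - 35) + 152) = 28*(-58 + 152) = 28*94 = 2632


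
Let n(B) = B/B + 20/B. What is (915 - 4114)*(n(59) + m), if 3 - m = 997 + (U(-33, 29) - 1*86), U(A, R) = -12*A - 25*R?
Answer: 109028318/59 ≈ 1.8479e+6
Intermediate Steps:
U(A, R) = -25*R - 12*A
n(B) = 1 + 20/B
m = -579 (m = 3 - (997 + ((-25*29 - 12*(-33)) - 1*86)) = 3 - (997 + ((-725 + 396) - 86)) = 3 - (997 + (-329 - 86)) = 3 - (997 - 415) = 3 - 1*582 = 3 - 582 = -579)
(915 - 4114)*(n(59) + m) = (915 - 4114)*((20 + 59)/59 - 579) = -3199*((1/59)*79 - 579) = -3199*(79/59 - 579) = -3199*(-34082/59) = 109028318/59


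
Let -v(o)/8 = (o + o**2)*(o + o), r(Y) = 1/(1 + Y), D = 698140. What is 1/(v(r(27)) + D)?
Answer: 1372/957848051 ≈ 1.4324e-6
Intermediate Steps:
v(o) = -16*o*(o + o**2) (v(o) = -8*(o + o**2)*(o + o) = -8*(o + o**2)*2*o = -16*o*(o + o**2))
1/(v(r(27)) + D) = 1/(16*(1/(1 + 27))**2*(-1 - 1/(1 + 27)) + 698140) = 1/(16*(1/28)**2*(-1 - 1/28) + 698140) = 1/(16*(1/28)**2*(-1 - 1*1/28) + 698140) = 1/(16*(1/784)*(-1 - 1/28) + 698140) = 1/(16*(1/784)*(-29/28) + 698140) = 1/(-29/1372 + 698140) = 1/(957848051/1372) = 1372/957848051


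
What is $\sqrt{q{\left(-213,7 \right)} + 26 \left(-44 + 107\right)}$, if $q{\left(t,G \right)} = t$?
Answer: $5 \sqrt{57} \approx 37.749$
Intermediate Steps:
$\sqrt{q{\left(-213,7 \right)} + 26 \left(-44 + 107\right)} = \sqrt{-213 + 26 \left(-44 + 107\right)} = \sqrt{-213 + 26 \cdot 63} = \sqrt{-213 + 1638} = \sqrt{1425} = 5 \sqrt{57}$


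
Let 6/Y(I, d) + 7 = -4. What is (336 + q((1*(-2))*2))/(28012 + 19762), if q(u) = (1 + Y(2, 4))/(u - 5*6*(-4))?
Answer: 428741/60959624 ≈ 0.0070332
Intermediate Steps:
Y(I, d) = -6/11 (Y(I, d) = 6/(-7 - 4) = 6/(-11) = 6*(-1/11) = -6/11)
q(u) = 5/(11*(120 + u)) (q(u) = (1 - 6/11)/(u - 5*6*(-4)) = 5/(11*(u - 30*(-4))) = 5/(11*(u + 120)) = 5/(11*(120 + u)))
(336 + q((1*(-2))*2))/(28012 + 19762) = (336 + 5/(11*(120 + (1*(-2))*2)))/(28012 + 19762) = (336 + 5/(11*(120 - 2*2)))/47774 = (336 + 5/(11*(120 - 4)))*(1/47774) = (336 + (5/11)/116)*(1/47774) = (336 + (5/11)*(1/116))*(1/47774) = (336 + 5/1276)*(1/47774) = (428741/1276)*(1/47774) = 428741/60959624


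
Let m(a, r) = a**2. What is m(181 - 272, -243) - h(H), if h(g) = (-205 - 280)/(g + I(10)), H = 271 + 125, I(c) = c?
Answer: 3362571/406 ≈ 8282.2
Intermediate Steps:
H = 396
h(g) = -485/(10 + g) (h(g) = (-205 - 280)/(g + 10) = -485/(10 + g))
m(181 - 272, -243) - h(H) = (181 - 272)**2 - (-485)/(10 + 396) = (-91)**2 - (-485)/406 = 8281 - (-485)/406 = 8281 - 1*(-485/406) = 8281 + 485/406 = 3362571/406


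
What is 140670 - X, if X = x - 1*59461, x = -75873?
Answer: 276004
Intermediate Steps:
X = -135334 (X = -75873 - 1*59461 = -75873 - 59461 = -135334)
140670 - X = 140670 - 1*(-135334) = 140670 + 135334 = 276004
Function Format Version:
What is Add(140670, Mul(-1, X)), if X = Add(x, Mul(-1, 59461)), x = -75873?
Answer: 276004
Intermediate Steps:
X = -135334 (X = Add(-75873, Mul(-1, 59461)) = Add(-75873, -59461) = -135334)
Add(140670, Mul(-1, X)) = Add(140670, Mul(-1, -135334)) = Add(140670, 135334) = 276004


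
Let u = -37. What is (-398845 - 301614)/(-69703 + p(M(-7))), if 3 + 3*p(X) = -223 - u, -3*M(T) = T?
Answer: 700459/69766 ≈ 10.040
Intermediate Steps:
M(T) = -T/3
p(X) = -63 (p(X) = -1 + (-223 - 1*(-37))/3 = -1 + (-223 + 37)/3 = -1 + (⅓)*(-186) = -1 - 62 = -63)
(-398845 - 301614)/(-69703 + p(M(-7))) = (-398845 - 301614)/(-69703 - 63) = -700459/(-69766) = -700459*(-1/69766) = 700459/69766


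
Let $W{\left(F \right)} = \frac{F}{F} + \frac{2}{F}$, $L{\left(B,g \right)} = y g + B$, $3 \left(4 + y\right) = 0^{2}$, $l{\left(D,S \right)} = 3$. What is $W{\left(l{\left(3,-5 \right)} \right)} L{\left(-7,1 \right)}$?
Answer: $- \frac{55}{3} \approx -18.333$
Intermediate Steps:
$y = -4$ ($y = -4 + \frac{0^{2}}{3} = -4 + \frac{1}{3} \cdot 0 = -4 + 0 = -4$)
$L{\left(B,g \right)} = B - 4 g$ ($L{\left(B,g \right)} = - 4 g + B = B - 4 g$)
$W{\left(F \right)} = 1 + \frac{2}{F}$
$W{\left(l{\left(3,-5 \right)} \right)} L{\left(-7,1 \right)} = \frac{2 + 3}{3} \left(-7 - 4\right) = \frac{1}{3} \cdot 5 \left(-7 - 4\right) = \frac{5}{3} \left(-11\right) = - \frac{55}{3}$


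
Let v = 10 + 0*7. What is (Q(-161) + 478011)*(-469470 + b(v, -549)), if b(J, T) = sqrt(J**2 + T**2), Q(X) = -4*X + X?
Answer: -224638578180 + 478494*sqrt(301501) ≈ -2.2438e+11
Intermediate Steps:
Q(X) = -3*X
v = 10 (v = 10 + 0 = 10)
(Q(-161) + 478011)*(-469470 + b(v, -549)) = (-3*(-161) + 478011)*(-469470 + sqrt(10**2 + (-549)**2)) = (483 + 478011)*(-469470 + sqrt(100 + 301401)) = 478494*(-469470 + sqrt(301501)) = -224638578180 + 478494*sqrt(301501)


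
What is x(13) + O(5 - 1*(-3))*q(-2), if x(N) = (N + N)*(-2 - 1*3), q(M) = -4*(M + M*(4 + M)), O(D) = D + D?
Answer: 254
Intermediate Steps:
O(D) = 2*D
q(M) = -4*M - 4*M*(4 + M)
x(N) = -10*N (x(N) = (2*N)*(-2 - 3) = (2*N)*(-5) = -10*N)
x(13) + O(5 - 1*(-3))*q(-2) = -10*13 + (2*(5 - 1*(-3)))*(-4*(-2)*(5 - 2)) = -130 + (2*(5 + 3))*(-4*(-2)*3) = -130 + (2*8)*24 = -130 + 16*24 = -130 + 384 = 254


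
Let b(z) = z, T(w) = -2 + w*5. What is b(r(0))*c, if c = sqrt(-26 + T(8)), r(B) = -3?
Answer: -6*sqrt(3) ≈ -10.392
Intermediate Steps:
T(w) = -2 + 5*w
c = 2*sqrt(3) (c = sqrt(-26 + (-2 + 5*8)) = sqrt(-26 + (-2 + 40)) = sqrt(-26 + 38) = sqrt(12) = 2*sqrt(3) ≈ 3.4641)
b(r(0))*c = -6*sqrt(3)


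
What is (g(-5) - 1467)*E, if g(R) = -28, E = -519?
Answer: 775905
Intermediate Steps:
(g(-5) - 1467)*E = (-28 - 1467)*(-519) = -1495*(-519) = 775905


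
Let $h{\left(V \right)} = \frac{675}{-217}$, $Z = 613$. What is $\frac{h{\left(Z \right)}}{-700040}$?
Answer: $\frac{135}{30381736} \approx 4.4435 \cdot 10^{-6}$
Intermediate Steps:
$h{\left(V \right)} = - \frac{675}{217}$ ($h{\left(V \right)} = 675 \left(- \frac{1}{217}\right) = - \frac{675}{217}$)
$\frac{h{\left(Z \right)}}{-700040} = - \frac{675}{217 \left(-700040\right)} = \left(- \frac{675}{217}\right) \left(- \frac{1}{700040}\right) = \frac{135}{30381736}$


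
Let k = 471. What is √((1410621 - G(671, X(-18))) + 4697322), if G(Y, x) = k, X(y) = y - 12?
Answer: 12*√42413 ≈ 2471.3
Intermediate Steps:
X(y) = -12 + y
G(Y, x) = 471
√((1410621 - G(671, X(-18))) + 4697322) = √((1410621 - 1*471) + 4697322) = √((1410621 - 471) + 4697322) = √(1410150 + 4697322) = √6107472 = 12*√42413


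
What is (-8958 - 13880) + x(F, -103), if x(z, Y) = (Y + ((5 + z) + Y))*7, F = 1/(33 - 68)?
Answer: -121226/5 ≈ -24245.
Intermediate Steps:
F = -1/35 (F = 1/(-35) = -1/35 ≈ -0.028571)
x(z, Y) = 35 + 7*z + 14*Y (x(z, Y) = (Y + (5 + Y + z))*7 = (5 + z + 2*Y)*7 = 35 + 7*z + 14*Y)
(-8958 - 13880) + x(F, -103) = (-8958 - 13880) + (35 + 7*(-1/35) + 14*(-103)) = -22838 + (35 - ⅕ - 1442) = -22838 - 7036/5 = -121226/5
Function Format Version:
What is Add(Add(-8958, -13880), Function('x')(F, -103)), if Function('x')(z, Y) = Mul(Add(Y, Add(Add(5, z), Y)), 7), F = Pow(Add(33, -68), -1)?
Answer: Rational(-121226, 5) ≈ -24245.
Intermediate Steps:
F = Rational(-1, 35) (F = Pow(-35, -1) = Rational(-1, 35) ≈ -0.028571)
Function('x')(z, Y) = Add(35, Mul(7, z), Mul(14, Y)) (Function('x')(z, Y) = Mul(Add(Y, Add(5, Y, z)), 7) = Mul(Add(5, z, Mul(2, Y)), 7) = Add(35, Mul(7, z), Mul(14, Y)))
Add(Add(-8958, -13880), Function('x')(F, -103)) = Add(Add(-8958, -13880), Add(35, Mul(7, Rational(-1, 35)), Mul(14, -103))) = Add(-22838, Add(35, Rational(-1, 5), -1442)) = Add(-22838, Rational(-7036, 5)) = Rational(-121226, 5)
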